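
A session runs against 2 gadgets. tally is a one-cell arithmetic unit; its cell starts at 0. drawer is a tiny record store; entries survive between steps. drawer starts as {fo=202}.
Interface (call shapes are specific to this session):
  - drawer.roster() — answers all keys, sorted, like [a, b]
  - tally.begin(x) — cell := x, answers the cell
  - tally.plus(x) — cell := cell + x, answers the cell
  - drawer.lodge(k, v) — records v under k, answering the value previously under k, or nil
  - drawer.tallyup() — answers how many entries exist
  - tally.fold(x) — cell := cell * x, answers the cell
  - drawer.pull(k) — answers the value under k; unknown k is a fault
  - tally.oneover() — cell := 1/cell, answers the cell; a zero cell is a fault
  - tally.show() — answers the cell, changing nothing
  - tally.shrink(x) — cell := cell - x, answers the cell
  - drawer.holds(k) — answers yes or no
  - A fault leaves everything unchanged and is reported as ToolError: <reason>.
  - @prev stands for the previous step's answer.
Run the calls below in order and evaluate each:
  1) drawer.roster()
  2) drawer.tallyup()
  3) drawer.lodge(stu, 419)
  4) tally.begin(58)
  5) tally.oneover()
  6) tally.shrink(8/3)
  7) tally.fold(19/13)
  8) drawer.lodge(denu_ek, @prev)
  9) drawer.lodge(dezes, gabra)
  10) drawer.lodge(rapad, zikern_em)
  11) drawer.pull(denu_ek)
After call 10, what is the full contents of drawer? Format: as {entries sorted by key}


Now I run drawer.roster(), yielding [fo].
Now I run drawer.tallyup(), giving 1.
Invoking drawer.lodge using k=stu, v=419, and get nil.
Then tally.begin using x=58, giving 58.
Using tally.oneover(), → 1/58.
I call tally.shrink using x=8/3, which returns -461/174.
I try tally.fold using x=19/13, yielding -8759/2262.
Invoking drawer.lodge using k=denu_ek, v=@prev, and observe nil.
Calling drawer.lodge using k=dezes, v=gabra, yielding nil.
I invoke drawer.lodge using k=rapad, v=zikern_em, and see nil.
Then drawer.pull using k=denu_ek, and see -8759/2262.

Answer: {denu_ek=-8759/2262, dezes=gabra, fo=202, rapad=zikern_em, stu=419}


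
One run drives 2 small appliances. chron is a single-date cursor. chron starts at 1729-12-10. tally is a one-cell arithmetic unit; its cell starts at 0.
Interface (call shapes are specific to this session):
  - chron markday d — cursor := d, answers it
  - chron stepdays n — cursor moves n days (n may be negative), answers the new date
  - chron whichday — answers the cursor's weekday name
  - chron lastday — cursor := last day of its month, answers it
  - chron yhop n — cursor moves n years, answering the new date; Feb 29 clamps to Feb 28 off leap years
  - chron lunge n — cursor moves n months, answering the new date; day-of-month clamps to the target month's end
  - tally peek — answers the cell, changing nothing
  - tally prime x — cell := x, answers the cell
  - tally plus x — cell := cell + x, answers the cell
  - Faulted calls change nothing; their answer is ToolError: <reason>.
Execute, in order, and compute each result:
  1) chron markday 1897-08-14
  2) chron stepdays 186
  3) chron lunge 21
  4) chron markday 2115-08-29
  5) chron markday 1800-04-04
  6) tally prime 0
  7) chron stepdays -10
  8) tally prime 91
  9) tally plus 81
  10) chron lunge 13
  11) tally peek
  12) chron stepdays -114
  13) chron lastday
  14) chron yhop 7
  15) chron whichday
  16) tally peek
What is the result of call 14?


Answer: 1808-01-31

Derivation:
Then chron markday(d='1897-08-14'), — result: 1897-08-14.
Using chron stepdays(n='186'), giving 1898-02-16.
I invoke chron lunge(n='21'), and get 1899-11-16.
I try chron markday(d='2115-08-29'), and get 2115-08-29.
I invoke chron markday(d='1800-04-04'), giving 1800-04-04.
I try tally prime(x='0'), which returns 0.
Now I run chron stepdays(n='-10'), which returns 1800-03-25.
I try tally prime(x='91'), — result: 91.
Using tally plus(x='81'): 172.
I use chron lunge(n='13'), and get 1801-04-25.
Next I call tally peek: 172.
Invoking chron stepdays(n='-114'), yielding 1801-01-01.
I use chron lastday(), → 1801-01-31.
I invoke chron yhop(n='7'), → 1808-01-31.
Now I run chron whichday, and see Sunday.
Now I run tally peek: 172.


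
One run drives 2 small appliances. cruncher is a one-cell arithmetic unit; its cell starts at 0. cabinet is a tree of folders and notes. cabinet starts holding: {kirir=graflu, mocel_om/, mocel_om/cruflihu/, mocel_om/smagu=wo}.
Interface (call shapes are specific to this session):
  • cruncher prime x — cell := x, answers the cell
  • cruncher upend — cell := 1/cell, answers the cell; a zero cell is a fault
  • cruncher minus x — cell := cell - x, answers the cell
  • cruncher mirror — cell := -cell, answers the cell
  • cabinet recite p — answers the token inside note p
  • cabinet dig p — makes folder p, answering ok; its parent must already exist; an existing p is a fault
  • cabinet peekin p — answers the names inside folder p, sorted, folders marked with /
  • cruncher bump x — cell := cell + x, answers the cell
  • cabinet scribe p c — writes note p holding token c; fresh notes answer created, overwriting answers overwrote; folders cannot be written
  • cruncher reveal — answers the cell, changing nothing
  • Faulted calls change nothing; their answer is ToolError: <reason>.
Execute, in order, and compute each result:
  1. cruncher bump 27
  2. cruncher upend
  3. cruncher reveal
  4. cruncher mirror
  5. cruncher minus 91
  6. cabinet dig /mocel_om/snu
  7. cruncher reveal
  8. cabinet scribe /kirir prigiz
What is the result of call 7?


Step: cruncher bump[x: 27]
Result: 27
Step: cruncher upend[]
Result: 1/27
Step: cruncher reveal[]
Result: 1/27
Step: cruncher mirror[]
Result: -1/27
Step: cruncher minus[x: 91]
Result: -2458/27
Step: cabinet dig[p: /mocel_om/snu]
Result: ok
Step: cruncher reveal[]
Result: -2458/27
Step: cabinet scribe[p: /kirir; c: prigiz]
Result: overwrote

Answer: -2458/27


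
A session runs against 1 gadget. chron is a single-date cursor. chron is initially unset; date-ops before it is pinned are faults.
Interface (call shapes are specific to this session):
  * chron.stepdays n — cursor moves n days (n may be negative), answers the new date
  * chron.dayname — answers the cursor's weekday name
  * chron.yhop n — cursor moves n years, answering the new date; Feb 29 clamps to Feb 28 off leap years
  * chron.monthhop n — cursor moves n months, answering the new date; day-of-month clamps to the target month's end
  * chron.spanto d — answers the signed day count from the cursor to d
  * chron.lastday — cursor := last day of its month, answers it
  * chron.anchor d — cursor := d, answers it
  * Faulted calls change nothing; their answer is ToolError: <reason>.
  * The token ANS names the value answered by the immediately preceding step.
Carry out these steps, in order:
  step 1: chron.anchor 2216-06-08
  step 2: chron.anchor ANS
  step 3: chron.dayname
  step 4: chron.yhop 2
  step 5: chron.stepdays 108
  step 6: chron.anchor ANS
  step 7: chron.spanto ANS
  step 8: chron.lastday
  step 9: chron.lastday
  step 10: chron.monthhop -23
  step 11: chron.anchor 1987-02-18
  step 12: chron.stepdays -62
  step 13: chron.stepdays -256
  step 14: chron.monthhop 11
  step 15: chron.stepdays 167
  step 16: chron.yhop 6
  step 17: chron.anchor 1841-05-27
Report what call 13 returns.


[in] anchor d='2216-06-08'
:: 2216-06-08
[in] anchor d='ANS'
:: 2216-06-08
[in] dayname
:: Saturday
[in] yhop n='2'
:: 2218-06-08
[in] stepdays n='108'
:: 2218-09-24
[in] anchor d='ANS'
:: 2218-09-24
[in] spanto d='ANS'
:: 0
[in] lastday
:: 2218-09-30
[in] lastday
:: 2218-09-30
[in] monthhop n='-23'
:: 2216-10-30
[in] anchor d='1987-02-18'
:: 1987-02-18
[in] stepdays n='-62'
:: 1986-12-18
[in] stepdays n='-256'
:: 1986-04-06
[in] monthhop n='11'
:: 1987-03-06
[in] stepdays n='167'
:: 1987-08-20
[in] yhop n='6'
:: 1993-08-20
[in] anchor d='1841-05-27'
:: 1841-05-27

Answer: 1986-04-06


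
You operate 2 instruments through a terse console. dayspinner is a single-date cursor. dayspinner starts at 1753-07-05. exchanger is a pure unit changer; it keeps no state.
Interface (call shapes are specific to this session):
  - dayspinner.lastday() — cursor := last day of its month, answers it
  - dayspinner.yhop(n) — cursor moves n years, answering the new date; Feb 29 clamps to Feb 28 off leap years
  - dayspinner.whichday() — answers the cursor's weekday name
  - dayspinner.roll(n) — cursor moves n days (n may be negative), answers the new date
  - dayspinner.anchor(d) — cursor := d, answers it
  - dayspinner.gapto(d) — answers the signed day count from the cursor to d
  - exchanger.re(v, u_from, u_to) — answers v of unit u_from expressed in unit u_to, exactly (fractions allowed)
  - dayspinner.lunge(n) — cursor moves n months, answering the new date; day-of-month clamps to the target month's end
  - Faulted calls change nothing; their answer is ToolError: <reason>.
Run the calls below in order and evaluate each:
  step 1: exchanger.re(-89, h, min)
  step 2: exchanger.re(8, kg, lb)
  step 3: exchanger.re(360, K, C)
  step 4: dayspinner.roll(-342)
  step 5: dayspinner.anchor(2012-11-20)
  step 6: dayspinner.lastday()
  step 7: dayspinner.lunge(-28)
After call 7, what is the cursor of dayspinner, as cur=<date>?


·→ exchanger.re(v: -89, u_from: h, u_to: min)
·← -5340
·→ exchanger.re(v: 8, u_from: kg, u_to: lb)
·← 800000000/45359237
·→ exchanger.re(v: 360, u_from: K, u_to: C)
·← 1737/20
·→ dayspinner.roll(n: -342)
·← 1752-07-28
·→ dayspinner.anchor(d: 2012-11-20)
·← 2012-11-20
·→ dayspinner.lastday()
·← 2012-11-30
·→ dayspinner.lunge(n: -28)
·← 2010-07-30

Answer: cur=2010-07-30


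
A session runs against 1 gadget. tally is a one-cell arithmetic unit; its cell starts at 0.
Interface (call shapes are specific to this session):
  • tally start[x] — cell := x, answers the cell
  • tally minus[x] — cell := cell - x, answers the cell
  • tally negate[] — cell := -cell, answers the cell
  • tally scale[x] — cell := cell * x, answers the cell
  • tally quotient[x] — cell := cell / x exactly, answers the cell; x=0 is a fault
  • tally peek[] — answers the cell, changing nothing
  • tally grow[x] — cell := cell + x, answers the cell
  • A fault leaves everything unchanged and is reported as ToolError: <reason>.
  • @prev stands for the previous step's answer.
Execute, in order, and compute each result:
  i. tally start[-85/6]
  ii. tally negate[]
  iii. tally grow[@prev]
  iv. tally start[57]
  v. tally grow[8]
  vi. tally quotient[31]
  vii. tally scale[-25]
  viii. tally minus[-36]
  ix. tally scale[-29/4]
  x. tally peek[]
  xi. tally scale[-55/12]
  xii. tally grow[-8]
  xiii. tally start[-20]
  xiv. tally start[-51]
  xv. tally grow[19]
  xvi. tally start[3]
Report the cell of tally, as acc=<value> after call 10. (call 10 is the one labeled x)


Answer: acc=14761/124

Derivation:
Do: tally start[x='-85/6']
See: -85/6
Do: tally negate[]
See: 85/6
Do: tally grow[x='@prev']
See: 85/3
Do: tally start[x='57']
See: 57
Do: tally grow[x='8']
See: 65
Do: tally quotient[x='31']
See: 65/31
Do: tally scale[x='-25']
See: -1625/31
Do: tally minus[x='-36']
See: -509/31
Do: tally scale[x='-29/4']
See: 14761/124
Do: tally peek[]
See: 14761/124
Do: tally scale[x='-55/12']
See: -811855/1488
Do: tally grow[x='-8']
See: -823759/1488
Do: tally start[x='-20']
See: -20
Do: tally start[x='-51']
See: -51
Do: tally grow[x='19']
See: -32
Do: tally start[x='3']
See: 3


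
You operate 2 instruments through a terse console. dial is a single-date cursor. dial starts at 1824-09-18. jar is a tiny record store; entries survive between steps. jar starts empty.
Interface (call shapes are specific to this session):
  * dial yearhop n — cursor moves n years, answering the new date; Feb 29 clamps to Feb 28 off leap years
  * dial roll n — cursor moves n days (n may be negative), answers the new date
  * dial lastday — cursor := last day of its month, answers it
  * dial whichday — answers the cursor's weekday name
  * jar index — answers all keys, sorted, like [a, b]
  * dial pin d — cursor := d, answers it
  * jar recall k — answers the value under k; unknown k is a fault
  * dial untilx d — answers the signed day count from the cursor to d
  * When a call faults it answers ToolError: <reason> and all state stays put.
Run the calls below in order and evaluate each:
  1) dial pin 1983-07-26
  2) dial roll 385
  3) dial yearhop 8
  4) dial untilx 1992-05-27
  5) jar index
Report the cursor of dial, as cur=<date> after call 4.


-> dial pin(d: 1983-07-26)
<- 1983-07-26
-> dial roll(n: 385)
<- 1984-08-14
-> dial yearhop(n: 8)
<- 1992-08-14
-> dial untilx(d: 1992-05-27)
<- -79
-> jar index()
<- []

Answer: cur=1992-08-14


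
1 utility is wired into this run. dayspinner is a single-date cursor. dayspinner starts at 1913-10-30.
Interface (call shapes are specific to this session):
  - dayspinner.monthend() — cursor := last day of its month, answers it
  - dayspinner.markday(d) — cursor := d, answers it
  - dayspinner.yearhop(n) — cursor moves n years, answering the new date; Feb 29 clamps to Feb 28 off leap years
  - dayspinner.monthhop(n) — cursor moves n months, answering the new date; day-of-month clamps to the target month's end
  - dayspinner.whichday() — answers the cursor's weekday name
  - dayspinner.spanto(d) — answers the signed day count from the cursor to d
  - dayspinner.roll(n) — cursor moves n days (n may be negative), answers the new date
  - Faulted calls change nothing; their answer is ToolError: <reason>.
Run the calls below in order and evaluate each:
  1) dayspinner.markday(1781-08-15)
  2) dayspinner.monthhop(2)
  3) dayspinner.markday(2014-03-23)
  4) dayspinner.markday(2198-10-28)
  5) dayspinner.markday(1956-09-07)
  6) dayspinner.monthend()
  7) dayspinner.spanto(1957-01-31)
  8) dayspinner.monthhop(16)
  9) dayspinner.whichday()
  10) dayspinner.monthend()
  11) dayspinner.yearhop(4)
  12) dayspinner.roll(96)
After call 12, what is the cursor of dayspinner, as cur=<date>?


$ dayspinner.markday d=1781-08-15
= 1781-08-15
$ dayspinner.monthhop n=2
= 1781-10-15
$ dayspinner.markday d=2014-03-23
= 2014-03-23
$ dayspinner.markday d=2198-10-28
= 2198-10-28
$ dayspinner.markday d=1956-09-07
= 1956-09-07
$ dayspinner.monthend
= 1956-09-30
$ dayspinner.spanto d=1957-01-31
= 123
$ dayspinner.monthhop n=16
= 1958-01-30
$ dayspinner.whichday
= Thursday
$ dayspinner.monthend
= 1958-01-31
$ dayspinner.yearhop n=4
= 1962-01-31
$ dayspinner.roll n=96
= 1962-05-07

Answer: cur=1962-05-07


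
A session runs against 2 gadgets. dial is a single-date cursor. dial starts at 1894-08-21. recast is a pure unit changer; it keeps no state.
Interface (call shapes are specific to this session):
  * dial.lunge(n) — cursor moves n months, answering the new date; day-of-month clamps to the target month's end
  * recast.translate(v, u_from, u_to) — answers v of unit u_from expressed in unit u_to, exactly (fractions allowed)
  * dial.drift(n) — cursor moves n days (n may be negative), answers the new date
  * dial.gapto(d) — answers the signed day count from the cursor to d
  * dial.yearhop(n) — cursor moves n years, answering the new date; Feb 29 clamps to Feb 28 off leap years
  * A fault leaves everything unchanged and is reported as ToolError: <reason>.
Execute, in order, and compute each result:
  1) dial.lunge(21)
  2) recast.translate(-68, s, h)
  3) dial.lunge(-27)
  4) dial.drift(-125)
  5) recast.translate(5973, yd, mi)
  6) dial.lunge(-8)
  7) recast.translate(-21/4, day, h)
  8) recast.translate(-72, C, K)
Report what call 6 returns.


CALL dial.lunge[n: 21]
RET  1896-05-21
CALL recast.translate[v: -68; u_from: s; u_to: h]
RET  -17/900
CALL dial.lunge[n: -27]
RET  1894-02-21
CALL dial.drift[n: -125]
RET  1893-10-19
CALL recast.translate[v: 5973; u_from: yd; u_to: mi]
RET  543/160
CALL dial.lunge[n: -8]
RET  1893-02-19
CALL recast.translate[v: -21/4; u_from: day; u_to: h]
RET  -126
CALL recast.translate[v: -72; u_from: C; u_to: K]
RET  4023/20

Answer: 1893-02-19


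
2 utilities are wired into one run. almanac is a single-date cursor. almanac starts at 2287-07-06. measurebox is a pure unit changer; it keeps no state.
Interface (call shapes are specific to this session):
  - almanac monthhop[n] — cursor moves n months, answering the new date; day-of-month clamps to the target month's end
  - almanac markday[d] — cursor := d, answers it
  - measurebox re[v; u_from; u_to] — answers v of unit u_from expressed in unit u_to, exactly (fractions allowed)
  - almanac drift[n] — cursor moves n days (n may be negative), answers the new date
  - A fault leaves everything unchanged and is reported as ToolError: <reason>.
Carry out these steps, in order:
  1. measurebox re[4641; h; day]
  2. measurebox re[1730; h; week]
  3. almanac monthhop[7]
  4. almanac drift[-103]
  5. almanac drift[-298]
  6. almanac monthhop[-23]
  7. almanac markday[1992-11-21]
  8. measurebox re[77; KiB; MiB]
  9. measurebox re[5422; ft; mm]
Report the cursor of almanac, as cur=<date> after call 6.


# measurebox re(v='4641', u_from='h', u_to='day') => 1547/8
# measurebox re(v='1730', u_from='h', u_to='week') => 865/84
# almanac monthhop(n='7') => 2288-02-06
# almanac drift(n='-103') => 2287-10-26
# almanac drift(n='-298') => 2287-01-01
# almanac monthhop(n='-23') => 2285-02-01
# almanac markday(d='1992-11-21') => 1992-11-21
# measurebox re(v='77', u_from='KiB', u_to='MiB') => 77/1024
# measurebox re(v='5422', u_from='ft', u_to='mm') => 8263128/5

Answer: cur=2285-02-01


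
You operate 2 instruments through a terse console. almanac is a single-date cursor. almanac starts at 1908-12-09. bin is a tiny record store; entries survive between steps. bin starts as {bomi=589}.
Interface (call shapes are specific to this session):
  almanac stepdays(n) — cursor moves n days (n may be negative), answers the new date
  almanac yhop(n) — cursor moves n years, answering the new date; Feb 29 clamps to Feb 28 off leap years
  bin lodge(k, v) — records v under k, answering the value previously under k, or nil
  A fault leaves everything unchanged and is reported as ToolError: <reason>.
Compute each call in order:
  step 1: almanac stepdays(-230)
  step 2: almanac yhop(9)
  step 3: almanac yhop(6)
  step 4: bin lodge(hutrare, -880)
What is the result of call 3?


% 1. almanac stepdays(-230) -> 1908-04-23
% 2. almanac yhop(9) -> 1917-04-23
% 3. almanac yhop(6) -> 1923-04-23
% 4. bin lodge(hutrare, -880) -> nil

Answer: 1923-04-23


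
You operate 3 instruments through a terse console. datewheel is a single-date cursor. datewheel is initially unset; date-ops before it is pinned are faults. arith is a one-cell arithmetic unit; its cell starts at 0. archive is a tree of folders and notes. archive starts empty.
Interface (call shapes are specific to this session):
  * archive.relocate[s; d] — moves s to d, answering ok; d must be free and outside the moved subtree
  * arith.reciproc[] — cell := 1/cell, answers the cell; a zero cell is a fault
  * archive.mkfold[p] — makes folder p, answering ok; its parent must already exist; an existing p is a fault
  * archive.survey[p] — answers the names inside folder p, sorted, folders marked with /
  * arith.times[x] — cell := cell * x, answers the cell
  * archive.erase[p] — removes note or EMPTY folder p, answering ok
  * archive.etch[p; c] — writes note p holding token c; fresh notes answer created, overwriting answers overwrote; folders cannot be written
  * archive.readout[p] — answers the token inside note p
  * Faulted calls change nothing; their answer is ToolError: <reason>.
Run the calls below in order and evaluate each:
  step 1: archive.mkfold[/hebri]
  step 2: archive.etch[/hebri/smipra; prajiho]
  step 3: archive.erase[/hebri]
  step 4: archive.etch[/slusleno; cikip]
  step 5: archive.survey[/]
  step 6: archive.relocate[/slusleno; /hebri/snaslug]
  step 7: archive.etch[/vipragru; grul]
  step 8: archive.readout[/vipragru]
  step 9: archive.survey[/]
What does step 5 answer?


>> archive.mkfold(p→/hebri)
<< ok
>> archive.etch(p→/hebri/smipra, c→prajiho)
<< created
>> archive.erase(p→/hebri)
<< ToolError: not empty
>> archive.etch(p→/slusleno, c→cikip)
<< created
>> archive.survey(p→/)
<< [hebri/, slusleno]
>> archive.relocate(s→/slusleno, d→/hebri/snaslug)
<< ok
>> archive.etch(p→/vipragru, c→grul)
<< created
>> archive.readout(p→/vipragru)
<< grul
>> archive.survey(p→/)
<< [hebri/, vipragru]

Answer: [hebri/, slusleno]


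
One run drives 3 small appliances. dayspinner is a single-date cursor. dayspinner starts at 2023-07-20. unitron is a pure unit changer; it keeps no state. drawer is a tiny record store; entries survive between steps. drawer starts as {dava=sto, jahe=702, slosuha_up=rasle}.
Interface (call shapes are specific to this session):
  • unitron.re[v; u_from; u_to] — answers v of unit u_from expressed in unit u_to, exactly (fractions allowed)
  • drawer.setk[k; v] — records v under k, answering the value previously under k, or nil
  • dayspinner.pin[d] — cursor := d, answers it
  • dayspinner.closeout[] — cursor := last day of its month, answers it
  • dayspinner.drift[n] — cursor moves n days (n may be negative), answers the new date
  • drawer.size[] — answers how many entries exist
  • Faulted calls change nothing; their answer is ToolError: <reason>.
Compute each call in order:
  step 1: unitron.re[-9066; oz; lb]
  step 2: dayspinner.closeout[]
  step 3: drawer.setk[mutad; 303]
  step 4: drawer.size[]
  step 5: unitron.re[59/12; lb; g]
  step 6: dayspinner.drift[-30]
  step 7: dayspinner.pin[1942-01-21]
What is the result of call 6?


>> unitron.re(v→-9066, u_from→oz, u_to→lb)
<< -4533/8
>> dayspinner.closeout()
<< 2023-07-31
>> drawer.setk(k→mutad, v→303)
<< nil
>> drawer.size()
<< 4
>> unitron.re(v→59/12, u_from→lb, u_to→g)
<< 2676194983/1200000
>> dayspinner.drift(n→-30)
<< 2023-07-01
>> dayspinner.pin(d→1942-01-21)
<< 1942-01-21

Answer: 2023-07-01


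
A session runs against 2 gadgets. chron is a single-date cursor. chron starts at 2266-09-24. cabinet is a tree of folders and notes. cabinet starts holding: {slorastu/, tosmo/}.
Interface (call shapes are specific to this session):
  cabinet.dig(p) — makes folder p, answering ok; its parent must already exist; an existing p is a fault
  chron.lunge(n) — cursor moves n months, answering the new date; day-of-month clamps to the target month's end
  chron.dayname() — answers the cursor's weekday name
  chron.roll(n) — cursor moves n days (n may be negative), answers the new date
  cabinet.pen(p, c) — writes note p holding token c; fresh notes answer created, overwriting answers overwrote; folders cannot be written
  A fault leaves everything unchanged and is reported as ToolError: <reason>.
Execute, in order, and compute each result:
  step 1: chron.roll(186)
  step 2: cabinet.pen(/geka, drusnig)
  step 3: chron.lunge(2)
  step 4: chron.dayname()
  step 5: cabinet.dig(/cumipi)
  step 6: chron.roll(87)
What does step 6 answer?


Step: chron.roll[186]
Result: 2267-03-29
Step: cabinet.pen[/geka; drusnig]
Result: created
Step: chron.lunge[2]
Result: 2267-05-29
Step: chron.dayname[]
Result: Wednesday
Step: cabinet.dig[/cumipi]
Result: ok
Step: chron.roll[87]
Result: 2267-08-24

Answer: 2267-08-24


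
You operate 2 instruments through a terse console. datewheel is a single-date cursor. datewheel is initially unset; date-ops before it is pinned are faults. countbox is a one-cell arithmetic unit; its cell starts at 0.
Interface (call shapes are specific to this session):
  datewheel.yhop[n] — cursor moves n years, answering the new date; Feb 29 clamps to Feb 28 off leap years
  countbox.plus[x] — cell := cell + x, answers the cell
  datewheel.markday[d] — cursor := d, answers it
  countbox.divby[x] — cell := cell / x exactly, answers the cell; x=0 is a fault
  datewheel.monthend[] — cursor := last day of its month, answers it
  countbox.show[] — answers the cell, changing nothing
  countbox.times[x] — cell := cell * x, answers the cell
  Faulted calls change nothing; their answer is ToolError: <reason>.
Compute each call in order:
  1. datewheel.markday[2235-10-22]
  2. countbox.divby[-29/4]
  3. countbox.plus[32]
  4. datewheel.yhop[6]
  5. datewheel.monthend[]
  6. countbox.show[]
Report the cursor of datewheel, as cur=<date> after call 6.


CALL datewheel.markday[d='2235-10-22']
RET  2235-10-22
CALL countbox.divby[x='-29/4']
RET  0
CALL countbox.plus[x='32']
RET  32
CALL datewheel.yhop[n='6']
RET  2241-10-22
CALL datewheel.monthend[]
RET  2241-10-31
CALL countbox.show[]
RET  32

Answer: cur=2241-10-31


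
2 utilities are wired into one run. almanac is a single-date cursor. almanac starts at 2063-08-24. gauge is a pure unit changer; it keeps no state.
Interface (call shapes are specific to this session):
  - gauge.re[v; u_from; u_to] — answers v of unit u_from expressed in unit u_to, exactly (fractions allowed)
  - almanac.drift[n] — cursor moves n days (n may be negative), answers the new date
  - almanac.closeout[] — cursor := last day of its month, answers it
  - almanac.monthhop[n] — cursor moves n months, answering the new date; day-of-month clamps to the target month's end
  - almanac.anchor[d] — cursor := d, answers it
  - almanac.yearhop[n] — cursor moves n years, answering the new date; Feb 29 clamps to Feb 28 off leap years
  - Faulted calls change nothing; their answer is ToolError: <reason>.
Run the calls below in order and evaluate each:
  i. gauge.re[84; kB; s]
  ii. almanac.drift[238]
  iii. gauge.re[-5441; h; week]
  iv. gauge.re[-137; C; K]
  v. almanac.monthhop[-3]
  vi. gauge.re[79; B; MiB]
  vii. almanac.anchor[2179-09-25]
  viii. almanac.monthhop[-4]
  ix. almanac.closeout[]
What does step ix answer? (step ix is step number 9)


[in] re v='84' u_from='kB' u_to='s'
[out] ToolError: incompatible units
[in] drift n='238'
[out] 2064-04-18
[in] re v='-5441' u_from='h' u_to='week'
[out] -5441/168
[in] re v='-137' u_from='C' u_to='K'
[out] 2723/20
[in] monthhop n='-3'
[out] 2064-01-18
[in] re v='79' u_from='B' u_to='MiB'
[out] 79/1048576
[in] anchor d='2179-09-25'
[out] 2179-09-25
[in] monthhop n='-4'
[out] 2179-05-25
[in] closeout
[out] 2179-05-31

Answer: 2179-05-31


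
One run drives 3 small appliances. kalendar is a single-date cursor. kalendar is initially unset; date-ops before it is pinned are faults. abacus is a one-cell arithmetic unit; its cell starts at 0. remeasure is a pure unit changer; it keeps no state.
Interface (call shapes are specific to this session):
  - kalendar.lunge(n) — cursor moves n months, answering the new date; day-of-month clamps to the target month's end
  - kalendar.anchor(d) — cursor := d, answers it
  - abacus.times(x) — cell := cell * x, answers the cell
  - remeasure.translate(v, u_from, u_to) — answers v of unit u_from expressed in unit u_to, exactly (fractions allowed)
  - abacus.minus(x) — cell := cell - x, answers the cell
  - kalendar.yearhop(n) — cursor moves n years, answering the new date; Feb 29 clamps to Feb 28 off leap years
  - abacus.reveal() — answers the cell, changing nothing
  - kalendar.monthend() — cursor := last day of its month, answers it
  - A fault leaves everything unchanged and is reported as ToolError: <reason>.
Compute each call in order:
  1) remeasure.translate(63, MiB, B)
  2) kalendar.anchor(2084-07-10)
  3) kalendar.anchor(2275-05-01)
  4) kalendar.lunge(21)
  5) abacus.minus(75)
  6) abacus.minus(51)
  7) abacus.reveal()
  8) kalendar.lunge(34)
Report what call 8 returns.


I run remeasure.translate(v=63, u_from=MiB, u_to=B), which returns 66060288.
I call kalendar.anchor(d=2084-07-10), — result: 2084-07-10.
I invoke kalendar.anchor(d=2275-05-01): 2275-05-01.
Now I run kalendar.lunge(n=21): 2277-02-01.
I invoke abacus.minus(x=75), and get -75.
Now I run abacus.minus(x=51): -126.
Next I call abacus.reveal: -126.
I call kalendar.lunge(n=34), — result: 2279-12-01.

Answer: 2279-12-01


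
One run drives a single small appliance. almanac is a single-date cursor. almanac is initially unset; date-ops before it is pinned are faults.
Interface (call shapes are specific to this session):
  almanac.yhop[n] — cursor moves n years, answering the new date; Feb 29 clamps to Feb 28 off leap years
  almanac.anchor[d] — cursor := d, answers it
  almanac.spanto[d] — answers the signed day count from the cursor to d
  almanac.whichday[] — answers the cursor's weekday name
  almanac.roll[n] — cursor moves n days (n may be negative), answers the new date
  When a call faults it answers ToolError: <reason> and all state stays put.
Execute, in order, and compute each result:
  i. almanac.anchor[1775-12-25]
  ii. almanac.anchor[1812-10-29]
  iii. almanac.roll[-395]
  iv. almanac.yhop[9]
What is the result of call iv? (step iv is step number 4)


Answer: 1820-09-30

Derivation:
-> almanac.anchor(d: 1775-12-25)
<- 1775-12-25
-> almanac.anchor(d: 1812-10-29)
<- 1812-10-29
-> almanac.roll(n: -395)
<- 1811-09-30
-> almanac.yhop(n: 9)
<- 1820-09-30


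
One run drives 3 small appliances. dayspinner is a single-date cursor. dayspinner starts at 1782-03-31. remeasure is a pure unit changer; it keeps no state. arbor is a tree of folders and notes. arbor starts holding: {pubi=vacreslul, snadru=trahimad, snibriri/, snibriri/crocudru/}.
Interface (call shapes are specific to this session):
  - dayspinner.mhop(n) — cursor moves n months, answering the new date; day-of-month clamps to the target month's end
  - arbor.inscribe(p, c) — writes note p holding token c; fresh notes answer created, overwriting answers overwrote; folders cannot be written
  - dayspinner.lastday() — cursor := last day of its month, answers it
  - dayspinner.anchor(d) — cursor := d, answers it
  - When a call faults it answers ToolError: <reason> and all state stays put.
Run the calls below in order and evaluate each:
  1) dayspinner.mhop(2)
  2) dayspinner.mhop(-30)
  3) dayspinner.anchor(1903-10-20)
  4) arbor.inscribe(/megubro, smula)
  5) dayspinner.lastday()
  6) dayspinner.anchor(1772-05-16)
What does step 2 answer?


Answer: 1779-11-30

Derivation:
[in] dayspinner.mhop n→2
= 1782-05-31
[in] dayspinner.mhop n→-30
= 1779-11-30
[in] dayspinner.anchor d→1903-10-20
= 1903-10-20
[in] arbor.inscribe p→/megubro c→smula
= created
[in] dayspinner.lastday
= 1903-10-31
[in] dayspinner.anchor d→1772-05-16
= 1772-05-16


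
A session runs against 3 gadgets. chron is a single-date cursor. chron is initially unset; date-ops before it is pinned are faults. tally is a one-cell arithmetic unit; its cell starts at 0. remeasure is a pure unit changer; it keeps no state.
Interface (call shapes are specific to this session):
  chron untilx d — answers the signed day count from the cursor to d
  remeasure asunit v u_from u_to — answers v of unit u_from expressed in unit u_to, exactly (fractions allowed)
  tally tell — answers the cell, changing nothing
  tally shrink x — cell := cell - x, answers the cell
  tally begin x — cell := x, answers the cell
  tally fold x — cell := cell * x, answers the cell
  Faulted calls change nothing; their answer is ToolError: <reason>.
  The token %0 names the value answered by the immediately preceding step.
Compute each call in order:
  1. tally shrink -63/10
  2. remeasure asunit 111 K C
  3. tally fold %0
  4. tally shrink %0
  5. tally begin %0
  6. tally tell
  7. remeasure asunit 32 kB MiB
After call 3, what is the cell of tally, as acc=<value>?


Answer: acc=-204309/200

Derivation:
I invoke tally shrink(x→-63/10), and see 63/10.
Calling remeasure asunit(v→111, u_from→K, u_to→C), yielding -3243/20.
I invoke tally fold(x→%0), which returns -204309/200.
Calling tally shrink(x→%0), — result: 0.
I call tally begin(x→%0), and get 0.
Now I run tally tell(), giving 0.
I call remeasure asunit(v→32, u_from→kB, u_to→MiB), → 125/4096.


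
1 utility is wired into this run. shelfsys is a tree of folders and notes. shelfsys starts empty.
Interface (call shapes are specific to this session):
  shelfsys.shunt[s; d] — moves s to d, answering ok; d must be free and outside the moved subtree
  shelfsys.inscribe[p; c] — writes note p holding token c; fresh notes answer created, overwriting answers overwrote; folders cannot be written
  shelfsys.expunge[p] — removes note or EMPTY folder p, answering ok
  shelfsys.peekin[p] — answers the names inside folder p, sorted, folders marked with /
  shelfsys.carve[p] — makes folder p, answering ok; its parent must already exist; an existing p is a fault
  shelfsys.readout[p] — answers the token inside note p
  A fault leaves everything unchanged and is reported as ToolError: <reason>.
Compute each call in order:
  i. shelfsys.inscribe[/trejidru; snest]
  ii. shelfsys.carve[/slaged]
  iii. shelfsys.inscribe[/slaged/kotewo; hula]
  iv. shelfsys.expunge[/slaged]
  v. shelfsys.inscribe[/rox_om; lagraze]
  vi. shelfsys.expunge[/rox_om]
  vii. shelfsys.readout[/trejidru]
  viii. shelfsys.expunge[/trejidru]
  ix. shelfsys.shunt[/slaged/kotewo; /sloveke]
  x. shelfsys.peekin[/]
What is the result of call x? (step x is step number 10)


-> shelfsys.inscribe(p='/trejidru', c='snest')
<- created
-> shelfsys.carve(p='/slaged')
<- ok
-> shelfsys.inscribe(p='/slaged/kotewo', c='hula')
<- created
-> shelfsys.expunge(p='/slaged')
<- ToolError: not empty
-> shelfsys.inscribe(p='/rox_om', c='lagraze')
<- created
-> shelfsys.expunge(p='/rox_om')
<- ok
-> shelfsys.readout(p='/trejidru')
<- snest
-> shelfsys.expunge(p='/trejidru')
<- ok
-> shelfsys.shunt(s='/slaged/kotewo', d='/sloveke')
<- ok
-> shelfsys.peekin(p='/')
<- [slaged/, sloveke]

Answer: [slaged/, sloveke]


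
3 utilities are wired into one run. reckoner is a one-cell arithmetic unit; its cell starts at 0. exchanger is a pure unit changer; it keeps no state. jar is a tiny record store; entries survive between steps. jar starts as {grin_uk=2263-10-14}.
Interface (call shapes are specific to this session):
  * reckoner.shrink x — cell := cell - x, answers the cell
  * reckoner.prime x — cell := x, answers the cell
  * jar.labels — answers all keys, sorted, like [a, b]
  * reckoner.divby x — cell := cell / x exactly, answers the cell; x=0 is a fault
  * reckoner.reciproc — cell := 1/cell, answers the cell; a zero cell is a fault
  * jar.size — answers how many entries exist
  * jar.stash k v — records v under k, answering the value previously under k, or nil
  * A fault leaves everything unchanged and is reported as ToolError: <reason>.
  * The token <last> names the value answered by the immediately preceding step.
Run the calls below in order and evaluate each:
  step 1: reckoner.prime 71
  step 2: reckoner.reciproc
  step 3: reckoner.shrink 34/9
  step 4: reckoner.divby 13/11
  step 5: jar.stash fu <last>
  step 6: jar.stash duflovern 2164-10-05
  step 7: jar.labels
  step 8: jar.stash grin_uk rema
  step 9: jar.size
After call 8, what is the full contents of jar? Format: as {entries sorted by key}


==> prime(x→71)
<== 71
==> reciproc()
<== 1/71
==> shrink(x→34/9)
<== -2405/639
==> divby(x→13/11)
<== -2035/639
==> stash(k→fu, v→<last>)
<== nil
==> stash(k→duflovern, v→2164-10-05)
<== nil
==> labels()
<== [duflovern, fu, grin_uk]
==> stash(k→grin_uk, v→rema)
<== 2263-10-14
==> size()
<== 3

Answer: {duflovern=2164-10-05, fu=-2035/639, grin_uk=rema}


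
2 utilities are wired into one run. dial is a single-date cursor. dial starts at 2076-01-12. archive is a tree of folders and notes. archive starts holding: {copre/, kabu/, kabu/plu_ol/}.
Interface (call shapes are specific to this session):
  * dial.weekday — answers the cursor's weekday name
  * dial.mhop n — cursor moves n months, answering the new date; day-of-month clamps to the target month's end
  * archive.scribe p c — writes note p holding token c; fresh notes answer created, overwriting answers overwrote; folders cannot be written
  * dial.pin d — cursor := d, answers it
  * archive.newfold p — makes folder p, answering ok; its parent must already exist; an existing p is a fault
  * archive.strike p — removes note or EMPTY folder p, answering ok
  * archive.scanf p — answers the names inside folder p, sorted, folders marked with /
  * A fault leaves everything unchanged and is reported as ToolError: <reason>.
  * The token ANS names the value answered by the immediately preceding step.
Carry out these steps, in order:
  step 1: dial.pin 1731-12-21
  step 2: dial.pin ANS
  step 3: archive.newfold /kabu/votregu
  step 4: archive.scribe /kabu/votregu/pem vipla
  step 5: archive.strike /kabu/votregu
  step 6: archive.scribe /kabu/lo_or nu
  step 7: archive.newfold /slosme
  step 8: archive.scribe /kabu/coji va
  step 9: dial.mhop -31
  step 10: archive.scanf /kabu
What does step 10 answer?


Answer: [coji, lo_or, plu_ol/, votregu/]

Derivation:
Do: dial.pin[1731-12-21]
See: 1731-12-21
Do: dial.pin[ANS]
See: 1731-12-21
Do: archive.newfold[/kabu/votregu]
See: ok
Do: archive.scribe[/kabu/votregu/pem; vipla]
See: created
Do: archive.strike[/kabu/votregu]
See: ToolError: not empty
Do: archive.scribe[/kabu/lo_or; nu]
See: created
Do: archive.newfold[/slosme]
See: ok
Do: archive.scribe[/kabu/coji; va]
See: created
Do: dial.mhop[-31]
See: 1729-05-21
Do: archive.scanf[/kabu]
See: [coji, lo_or, plu_ol/, votregu/]


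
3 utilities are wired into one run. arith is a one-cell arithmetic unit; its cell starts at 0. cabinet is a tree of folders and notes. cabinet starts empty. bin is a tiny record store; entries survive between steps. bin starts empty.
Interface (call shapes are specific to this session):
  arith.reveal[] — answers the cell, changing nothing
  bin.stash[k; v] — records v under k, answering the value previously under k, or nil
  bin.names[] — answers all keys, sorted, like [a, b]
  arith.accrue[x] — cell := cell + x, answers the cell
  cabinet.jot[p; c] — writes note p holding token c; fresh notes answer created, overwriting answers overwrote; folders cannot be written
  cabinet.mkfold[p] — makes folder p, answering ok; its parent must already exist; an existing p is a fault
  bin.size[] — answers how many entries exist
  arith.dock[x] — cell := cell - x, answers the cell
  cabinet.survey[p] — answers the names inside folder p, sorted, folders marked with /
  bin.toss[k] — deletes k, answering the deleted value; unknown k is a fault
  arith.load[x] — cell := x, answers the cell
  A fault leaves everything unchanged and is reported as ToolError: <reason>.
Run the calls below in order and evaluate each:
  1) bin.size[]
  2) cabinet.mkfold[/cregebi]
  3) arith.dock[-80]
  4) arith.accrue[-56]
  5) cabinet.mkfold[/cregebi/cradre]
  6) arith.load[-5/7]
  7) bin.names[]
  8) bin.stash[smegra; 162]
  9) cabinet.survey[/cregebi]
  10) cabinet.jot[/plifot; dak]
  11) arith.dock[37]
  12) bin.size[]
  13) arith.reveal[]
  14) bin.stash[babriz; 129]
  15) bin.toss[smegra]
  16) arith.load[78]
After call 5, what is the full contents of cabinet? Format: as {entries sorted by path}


-> size()
<- 0
-> mkfold(p=/cregebi)
<- ok
-> dock(x=-80)
<- 80
-> accrue(x=-56)
<- 24
-> mkfold(p=/cregebi/cradre)
<- ok
-> load(x=-5/7)
<- -5/7
-> names()
<- []
-> stash(k=smegra, v=162)
<- nil
-> survey(p=/cregebi)
<- [cradre/]
-> jot(p=/plifot, c=dak)
<- created
-> dock(x=37)
<- -264/7
-> size()
<- 1
-> reveal()
<- -264/7
-> stash(k=babriz, v=129)
<- nil
-> toss(k=smegra)
<- 162
-> load(x=78)
<- 78

Answer: {cregebi/, cregebi/cradre/}


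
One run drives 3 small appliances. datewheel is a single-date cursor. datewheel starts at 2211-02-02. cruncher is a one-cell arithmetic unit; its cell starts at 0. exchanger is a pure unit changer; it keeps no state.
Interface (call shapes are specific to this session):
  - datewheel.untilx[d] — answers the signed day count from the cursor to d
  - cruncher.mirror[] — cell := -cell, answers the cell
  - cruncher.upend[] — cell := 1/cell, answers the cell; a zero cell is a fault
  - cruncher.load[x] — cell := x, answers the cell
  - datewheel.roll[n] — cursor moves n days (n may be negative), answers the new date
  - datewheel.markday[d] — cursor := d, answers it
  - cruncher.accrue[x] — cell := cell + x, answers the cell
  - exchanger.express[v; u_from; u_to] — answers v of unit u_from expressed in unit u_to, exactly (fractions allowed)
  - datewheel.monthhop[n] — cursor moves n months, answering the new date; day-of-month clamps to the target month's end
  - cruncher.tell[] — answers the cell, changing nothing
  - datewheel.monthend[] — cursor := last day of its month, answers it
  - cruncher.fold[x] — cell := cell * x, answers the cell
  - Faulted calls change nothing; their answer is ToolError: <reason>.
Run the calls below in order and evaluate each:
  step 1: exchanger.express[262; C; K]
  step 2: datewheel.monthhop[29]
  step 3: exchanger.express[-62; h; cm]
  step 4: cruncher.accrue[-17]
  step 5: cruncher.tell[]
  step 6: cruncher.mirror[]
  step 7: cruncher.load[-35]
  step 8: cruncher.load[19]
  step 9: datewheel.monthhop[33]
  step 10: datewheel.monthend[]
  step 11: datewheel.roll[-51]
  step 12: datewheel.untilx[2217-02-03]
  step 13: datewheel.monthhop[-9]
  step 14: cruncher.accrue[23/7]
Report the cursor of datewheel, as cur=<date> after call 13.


>> exchanger.express(v=262, u_from=C, u_to=K)
<< 10703/20
>> datewheel.monthhop(n=29)
<< 2213-07-02
>> exchanger.express(v=-62, u_from=h, u_to=cm)
<< ToolError: incompatible units
>> cruncher.accrue(x=-17)
<< -17
>> cruncher.tell()
<< -17
>> cruncher.mirror()
<< 17
>> cruncher.load(x=-35)
<< -35
>> cruncher.load(x=19)
<< 19
>> datewheel.monthhop(n=33)
<< 2216-04-02
>> datewheel.monthend()
<< 2216-04-30
>> datewheel.roll(n=-51)
<< 2216-03-10
>> datewheel.untilx(d=2217-02-03)
<< 330
>> datewheel.monthhop(n=-9)
<< 2215-06-10
>> cruncher.accrue(x=23/7)
<< 156/7

Answer: cur=2215-06-10
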